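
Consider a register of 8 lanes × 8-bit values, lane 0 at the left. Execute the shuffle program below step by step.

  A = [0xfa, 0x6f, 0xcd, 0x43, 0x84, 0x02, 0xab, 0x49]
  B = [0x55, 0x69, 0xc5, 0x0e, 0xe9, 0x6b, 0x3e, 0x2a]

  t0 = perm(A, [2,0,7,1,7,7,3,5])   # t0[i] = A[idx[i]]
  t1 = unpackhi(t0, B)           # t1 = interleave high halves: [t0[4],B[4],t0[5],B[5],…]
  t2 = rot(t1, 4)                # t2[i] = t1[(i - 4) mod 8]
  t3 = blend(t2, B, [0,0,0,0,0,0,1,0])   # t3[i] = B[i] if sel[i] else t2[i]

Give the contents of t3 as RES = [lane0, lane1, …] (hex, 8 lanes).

  t0: cd fa 49 6f 49 49 43 02
  t1: 49 e9 49 6b 43 3e 02 2a
  t2: 43 3e 02 2a 49 e9 49 6b
  t3: 43 3e 02 2a 49 e9 3e 6b

RES = [ 0x43  0x3e  0x02  0x2a  0x49  0xe9  0x3e  0x6b ]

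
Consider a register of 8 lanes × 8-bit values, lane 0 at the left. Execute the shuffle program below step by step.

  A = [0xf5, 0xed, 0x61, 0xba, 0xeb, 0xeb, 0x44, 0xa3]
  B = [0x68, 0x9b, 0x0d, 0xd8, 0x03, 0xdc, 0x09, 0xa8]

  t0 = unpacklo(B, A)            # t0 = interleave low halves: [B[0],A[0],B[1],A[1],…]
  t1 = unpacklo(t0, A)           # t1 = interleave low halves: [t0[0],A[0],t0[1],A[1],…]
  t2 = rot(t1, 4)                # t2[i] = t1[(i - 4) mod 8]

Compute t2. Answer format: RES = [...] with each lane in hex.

RES = [0x9b, 0x61, 0xed, 0xba, 0x68, 0xf5, 0xf5, 0xed]

→ t0 |68|f5|9b|ed|0d|61|d8|ba|
→ t1 |68|f5|f5|ed|9b|61|ed|ba|
→ t2 |9b|61|ed|ba|68|f5|f5|ed|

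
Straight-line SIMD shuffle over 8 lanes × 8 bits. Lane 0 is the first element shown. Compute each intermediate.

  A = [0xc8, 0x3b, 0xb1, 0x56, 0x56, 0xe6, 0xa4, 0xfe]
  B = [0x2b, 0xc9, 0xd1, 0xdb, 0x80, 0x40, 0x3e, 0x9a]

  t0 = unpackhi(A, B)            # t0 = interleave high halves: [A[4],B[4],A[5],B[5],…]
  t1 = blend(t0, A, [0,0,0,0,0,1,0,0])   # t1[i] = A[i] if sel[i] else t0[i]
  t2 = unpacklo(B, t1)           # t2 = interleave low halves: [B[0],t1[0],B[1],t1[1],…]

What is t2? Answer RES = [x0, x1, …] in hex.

t0 = [0x56, 0x80, 0xe6, 0x40, 0xa4, 0x3e, 0xfe, 0x9a]
t1 = [0x56, 0x80, 0xe6, 0x40, 0xa4, 0xe6, 0xfe, 0x9a]
t2 = [0x2b, 0x56, 0xc9, 0x80, 0xd1, 0xe6, 0xdb, 0x40]

RES = [ 0x2b  0x56  0xc9  0x80  0xd1  0xe6  0xdb  0x40 ]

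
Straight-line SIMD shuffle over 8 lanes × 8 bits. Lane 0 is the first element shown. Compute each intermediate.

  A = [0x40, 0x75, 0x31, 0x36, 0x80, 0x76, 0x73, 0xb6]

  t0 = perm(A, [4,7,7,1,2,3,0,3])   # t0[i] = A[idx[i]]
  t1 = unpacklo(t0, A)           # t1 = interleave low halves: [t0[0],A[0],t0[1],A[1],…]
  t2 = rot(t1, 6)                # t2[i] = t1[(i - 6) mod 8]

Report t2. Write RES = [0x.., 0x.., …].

RES = [0xb6, 0x75, 0xb6, 0x31, 0x75, 0x36, 0x80, 0x40]

→ t0 |80|b6|b6|75|31|36|40|36|
→ t1 |80|40|b6|75|b6|31|75|36|
→ t2 |b6|75|b6|31|75|36|80|40|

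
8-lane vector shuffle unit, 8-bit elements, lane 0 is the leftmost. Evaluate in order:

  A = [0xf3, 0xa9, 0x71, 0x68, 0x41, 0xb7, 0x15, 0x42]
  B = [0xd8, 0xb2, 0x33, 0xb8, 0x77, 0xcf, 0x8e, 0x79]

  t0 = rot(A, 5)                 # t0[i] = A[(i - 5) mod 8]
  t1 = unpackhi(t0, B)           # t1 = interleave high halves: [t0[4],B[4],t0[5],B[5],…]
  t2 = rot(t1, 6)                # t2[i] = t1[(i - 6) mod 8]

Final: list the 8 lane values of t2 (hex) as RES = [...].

RES = [0xf3, 0xcf, 0xa9, 0x8e, 0x71, 0x79, 0x42, 0x77]

→ t0 |68|41|b7|15|42|f3|a9|71|
→ t1 |42|77|f3|cf|a9|8e|71|79|
→ t2 |f3|cf|a9|8e|71|79|42|77|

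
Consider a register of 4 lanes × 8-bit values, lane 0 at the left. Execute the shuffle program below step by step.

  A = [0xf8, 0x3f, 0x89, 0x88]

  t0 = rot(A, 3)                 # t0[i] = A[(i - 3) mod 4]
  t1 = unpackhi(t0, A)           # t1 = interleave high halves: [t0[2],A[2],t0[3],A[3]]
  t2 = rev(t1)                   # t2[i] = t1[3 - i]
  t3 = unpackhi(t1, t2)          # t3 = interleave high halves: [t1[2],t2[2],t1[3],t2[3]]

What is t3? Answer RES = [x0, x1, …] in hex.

RES = [0xf8, 0x89, 0x88, 0x88]

t0 = [0x3f, 0x89, 0x88, 0xf8]
t1 = [0x88, 0x89, 0xf8, 0x88]
t2 = [0x88, 0xf8, 0x89, 0x88]
t3 = [0xf8, 0x89, 0x88, 0x88]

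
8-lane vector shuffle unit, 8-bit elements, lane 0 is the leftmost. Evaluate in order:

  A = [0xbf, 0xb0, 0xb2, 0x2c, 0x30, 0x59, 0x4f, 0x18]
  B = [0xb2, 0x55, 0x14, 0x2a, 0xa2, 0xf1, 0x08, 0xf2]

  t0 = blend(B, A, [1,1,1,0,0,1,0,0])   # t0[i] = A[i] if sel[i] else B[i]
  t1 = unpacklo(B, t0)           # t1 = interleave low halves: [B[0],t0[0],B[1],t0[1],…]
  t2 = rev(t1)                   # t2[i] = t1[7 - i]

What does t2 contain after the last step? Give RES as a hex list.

  t0: bf b0 b2 2a a2 59 08 f2
  t1: b2 bf 55 b0 14 b2 2a 2a
  t2: 2a 2a b2 14 b0 55 bf b2

RES = [ 0x2a  0x2a  0xb2  0x14  0xb0  0x55  0xbf  0xb2 ]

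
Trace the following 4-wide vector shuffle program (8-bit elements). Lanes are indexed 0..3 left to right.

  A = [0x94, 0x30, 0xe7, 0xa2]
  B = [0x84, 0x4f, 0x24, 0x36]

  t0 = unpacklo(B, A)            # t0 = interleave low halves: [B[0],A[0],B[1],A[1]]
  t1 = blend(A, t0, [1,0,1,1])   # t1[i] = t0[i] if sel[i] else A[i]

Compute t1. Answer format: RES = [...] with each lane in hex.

RES = [ 0x84  0x30  0x4f  0x30 ]

  t0: 84 94 4f 30
  t1: 84 30 4f 30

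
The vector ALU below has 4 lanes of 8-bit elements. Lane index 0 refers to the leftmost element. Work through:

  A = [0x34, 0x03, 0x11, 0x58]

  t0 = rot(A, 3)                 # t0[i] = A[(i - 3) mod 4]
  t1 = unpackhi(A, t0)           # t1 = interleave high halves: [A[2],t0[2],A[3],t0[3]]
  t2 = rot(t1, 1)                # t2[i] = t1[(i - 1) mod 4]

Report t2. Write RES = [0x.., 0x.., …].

→ t0 |03|11|58|34|
→ t1 |11|58|58|34|
→ t2 |34|11|58|58|

RES = [ 0x34  0x11  0x58  0x58 ]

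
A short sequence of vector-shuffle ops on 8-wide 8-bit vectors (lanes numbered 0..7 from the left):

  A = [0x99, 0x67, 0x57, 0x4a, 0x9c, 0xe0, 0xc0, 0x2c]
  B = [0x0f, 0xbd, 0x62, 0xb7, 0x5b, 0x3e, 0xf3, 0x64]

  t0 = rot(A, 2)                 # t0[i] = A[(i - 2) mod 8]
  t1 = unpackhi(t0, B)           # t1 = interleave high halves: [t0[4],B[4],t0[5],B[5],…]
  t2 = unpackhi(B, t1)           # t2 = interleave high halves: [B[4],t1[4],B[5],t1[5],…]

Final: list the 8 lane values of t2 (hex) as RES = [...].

RES = [0x5b, 0x9c, 0x3e, 0xf3, 0xf3, 0xe0, 0x64, 0x64]

  t0: c0 2c 99 67 57 4a 9c e0
  t1: 57 5b 4a 3e 9c f3 e0 64
  t2: 5b 9c 3e f3 f3 e0 64 64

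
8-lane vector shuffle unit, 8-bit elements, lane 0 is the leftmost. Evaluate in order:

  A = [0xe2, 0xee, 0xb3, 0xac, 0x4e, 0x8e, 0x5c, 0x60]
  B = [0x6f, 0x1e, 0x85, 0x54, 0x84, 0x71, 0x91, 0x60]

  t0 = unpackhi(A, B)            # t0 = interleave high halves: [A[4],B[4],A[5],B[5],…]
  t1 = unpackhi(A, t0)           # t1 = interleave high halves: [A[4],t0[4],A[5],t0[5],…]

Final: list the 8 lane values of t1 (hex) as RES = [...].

RES = [ 0x4e  0x5c  0x8e  0x91  0x5c  0x60  0x60  0x60 ]

t0 = [0x4e, 0x84, 0x8e, 0x71, 0x5c, 0x91, 0x60, 0x60]
t1 = [0x4e, 0x5c, 0x8e, 0x91, 0x5c, 0x60, 0x60, 0x60]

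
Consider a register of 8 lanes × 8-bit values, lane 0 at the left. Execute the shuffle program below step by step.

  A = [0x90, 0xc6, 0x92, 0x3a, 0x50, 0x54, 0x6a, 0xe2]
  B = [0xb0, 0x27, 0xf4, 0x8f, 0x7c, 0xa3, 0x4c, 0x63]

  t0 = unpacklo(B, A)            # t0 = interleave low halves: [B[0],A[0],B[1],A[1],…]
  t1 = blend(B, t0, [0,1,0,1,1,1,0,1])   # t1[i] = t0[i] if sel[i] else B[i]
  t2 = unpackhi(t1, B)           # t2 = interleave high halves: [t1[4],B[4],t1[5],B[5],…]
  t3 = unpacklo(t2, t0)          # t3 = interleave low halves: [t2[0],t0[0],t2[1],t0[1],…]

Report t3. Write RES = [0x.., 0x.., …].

RES = [ 0xf4  0xb0  0x7c  0x90  0x92  0x27  0xa3  0xc6 ]

  t0: b0 90 27 c6 f4 92 8f 3a
  t1: b0 90 f4 c6 f4 92 4c 3a
  t2: f4 7c 92 a3 4c 4c 3a 63
  t3: f4 b0 7c 90 92 27 a3 c6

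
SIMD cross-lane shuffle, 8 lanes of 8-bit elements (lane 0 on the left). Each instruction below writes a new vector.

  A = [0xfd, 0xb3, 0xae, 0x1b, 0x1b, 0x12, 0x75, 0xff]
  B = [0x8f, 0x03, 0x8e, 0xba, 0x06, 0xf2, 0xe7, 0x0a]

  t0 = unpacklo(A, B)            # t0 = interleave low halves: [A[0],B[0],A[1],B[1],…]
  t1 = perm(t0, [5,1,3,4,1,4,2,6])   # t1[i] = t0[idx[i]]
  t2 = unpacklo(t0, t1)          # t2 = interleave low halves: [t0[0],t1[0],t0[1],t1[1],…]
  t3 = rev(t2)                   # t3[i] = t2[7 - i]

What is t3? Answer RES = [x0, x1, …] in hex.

  t0: fd 8f b3 03 ae 8e 1b ba
  t1: 8e 8f 03 ae 8f ae b3 1b
  t2: fd 8e 8f 8f b3 03 03 ae
  t3: ae 03 03 b3 8f 8f 8e fd

RES = [0xae, 0x03, 0x03, 0xb3, 0x8f, 0x8f, 0x8e, 0xfd]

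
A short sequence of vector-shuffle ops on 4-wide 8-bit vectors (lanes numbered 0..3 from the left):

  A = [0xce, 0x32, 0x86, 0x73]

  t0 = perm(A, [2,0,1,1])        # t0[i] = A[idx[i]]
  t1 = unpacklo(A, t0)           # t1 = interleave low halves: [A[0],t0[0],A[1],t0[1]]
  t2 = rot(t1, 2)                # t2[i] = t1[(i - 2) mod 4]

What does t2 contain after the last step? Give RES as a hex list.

RES = [0x32, 0xce, 0xce, 0x86]

→ t0 |86|ce|32|32|
→ t1 |ce|86|32|ce|
→ t2 |32|ce|ce|86|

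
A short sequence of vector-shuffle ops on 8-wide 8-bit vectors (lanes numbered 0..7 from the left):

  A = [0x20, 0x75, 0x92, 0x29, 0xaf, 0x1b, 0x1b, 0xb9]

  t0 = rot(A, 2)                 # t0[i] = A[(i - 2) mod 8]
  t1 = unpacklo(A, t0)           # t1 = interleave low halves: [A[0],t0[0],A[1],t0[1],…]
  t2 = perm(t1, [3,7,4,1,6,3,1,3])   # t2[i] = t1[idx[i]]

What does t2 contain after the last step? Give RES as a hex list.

RES = [0xb9, 0x75, 0x92, 0x1b, 0x29, 0xb9, 0x1b, 0xb9]

→ t0 |1b|b9|20|75|92|29|af|1b|
→ t1 |20|1b|75|b9|92|20|29|75|
→ t2 |b9|75|92|1b|29|b9|1b|b9|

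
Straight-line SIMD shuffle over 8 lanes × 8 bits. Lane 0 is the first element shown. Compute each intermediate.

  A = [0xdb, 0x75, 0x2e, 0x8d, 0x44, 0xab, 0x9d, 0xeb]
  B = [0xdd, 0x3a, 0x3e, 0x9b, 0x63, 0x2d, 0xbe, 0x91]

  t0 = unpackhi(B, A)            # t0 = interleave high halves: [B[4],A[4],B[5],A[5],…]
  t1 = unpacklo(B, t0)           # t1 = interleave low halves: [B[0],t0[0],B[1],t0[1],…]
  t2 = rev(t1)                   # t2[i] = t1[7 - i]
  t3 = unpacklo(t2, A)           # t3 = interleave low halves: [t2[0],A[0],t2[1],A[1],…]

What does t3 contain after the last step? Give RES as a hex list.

t0 = [0x63, 0x44, 0x2d, 0xab, 0xbe, 0x9d, 0x91, 0xeb]
t1 = [0xdd, 0x63, 0x3a, 0x44, 0x3e, 0x2d, 0x9b, 0xab]
t2 = [0xab, 0x9b, 0x2d, 0x3e, 0x44, 0x3a, 0x63, 0xdd]
t3 = [0xab, 0xdb, 0x9b, 0x75, 0x2d, 0x2e, 0x3e, 0x8d]

RES = [0xab, 0xdb, 0x9b, 0x75, 0x2d, 0x2e, 0x3e, 0x8d]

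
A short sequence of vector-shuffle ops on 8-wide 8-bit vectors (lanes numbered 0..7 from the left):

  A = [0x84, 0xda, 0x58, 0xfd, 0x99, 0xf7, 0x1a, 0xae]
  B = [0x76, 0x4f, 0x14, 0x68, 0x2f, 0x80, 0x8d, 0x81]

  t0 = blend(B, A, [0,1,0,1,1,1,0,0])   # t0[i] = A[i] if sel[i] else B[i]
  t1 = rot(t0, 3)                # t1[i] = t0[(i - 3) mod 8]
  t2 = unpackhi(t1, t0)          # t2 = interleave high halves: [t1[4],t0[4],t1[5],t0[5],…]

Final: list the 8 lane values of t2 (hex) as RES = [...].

RES = [ 0xda  0x99  0x14  0xf7  0xfd  0x8d  0x99  0x81 ]

t0 = [0x76, 0xda, 0x14, 0xfd, 0x99, 0xf7, 0x8d, 0x81]
t1 = [0xf7, 0x8d, 0x81, 0x76, 0xda, 0x14, 0xfd, 0x99]
t2 = [0xda, 0x99, 0x14, 0xf7, 0xfd, 0x8d, 0x99, 0x81]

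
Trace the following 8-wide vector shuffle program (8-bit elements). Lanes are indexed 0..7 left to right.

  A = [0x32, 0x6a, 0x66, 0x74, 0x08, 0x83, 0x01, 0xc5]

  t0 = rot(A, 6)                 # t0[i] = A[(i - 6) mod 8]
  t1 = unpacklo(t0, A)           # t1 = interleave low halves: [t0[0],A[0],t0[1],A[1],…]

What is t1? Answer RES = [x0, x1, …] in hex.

RES = [ 0x66  0x32  0x74  0x6a  0x08  0x66  0x83  0x74 ]

t0 = [0x66, 0x74, 0x08, 0x83, 0x01, 0xc5, 0x32, 0x6a]
t1 = [0x66, 0x32, 0x74, 0x6a, 0x08, 0x66, 0x83, 0x74]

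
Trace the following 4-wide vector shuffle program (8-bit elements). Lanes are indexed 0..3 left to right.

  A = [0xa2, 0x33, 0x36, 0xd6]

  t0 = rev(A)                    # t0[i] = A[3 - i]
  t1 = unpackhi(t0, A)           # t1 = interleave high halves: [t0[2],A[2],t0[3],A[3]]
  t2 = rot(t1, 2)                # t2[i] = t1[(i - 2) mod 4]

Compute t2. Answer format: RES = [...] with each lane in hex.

RES = [ 0xa2  0xd6  0x33  0x36 ]

  t0: d6 36 33 a2
  t1: 33 36 a2 d6
  t2: a2 d6 33 36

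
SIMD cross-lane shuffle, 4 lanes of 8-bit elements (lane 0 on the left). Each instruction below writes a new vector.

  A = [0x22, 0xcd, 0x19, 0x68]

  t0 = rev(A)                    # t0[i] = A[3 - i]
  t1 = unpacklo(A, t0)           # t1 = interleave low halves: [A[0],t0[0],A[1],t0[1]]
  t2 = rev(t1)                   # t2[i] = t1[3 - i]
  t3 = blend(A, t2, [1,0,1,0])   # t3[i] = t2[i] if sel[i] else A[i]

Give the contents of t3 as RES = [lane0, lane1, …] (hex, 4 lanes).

RES = [0x19, 0xcd, 0x68, 0x68]

  t0: 68 19 cd 22
  t1: 22 68 cd 19
  t2: 19 cd 68 22
  t3: 19 cd 68 68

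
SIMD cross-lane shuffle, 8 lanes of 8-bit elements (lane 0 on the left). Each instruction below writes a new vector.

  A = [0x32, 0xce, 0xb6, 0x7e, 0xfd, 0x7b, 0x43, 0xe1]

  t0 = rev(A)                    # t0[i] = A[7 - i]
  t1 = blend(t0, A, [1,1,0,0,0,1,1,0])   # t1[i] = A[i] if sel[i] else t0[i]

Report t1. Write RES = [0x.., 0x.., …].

RES = [0x32, 0xce, 0x7b, 0xfd, 0x7e, 0x7b, 0x43, 0x32]

t0 = [0xe1, 0x43, 0x7b, 0xfd, 0x7e, 0xb6, 0xce, 0x32]
t1 = [0x32, 0xce, 0x7b, 0xfd, 0x7e, 0x7b, 0x43, 0x32]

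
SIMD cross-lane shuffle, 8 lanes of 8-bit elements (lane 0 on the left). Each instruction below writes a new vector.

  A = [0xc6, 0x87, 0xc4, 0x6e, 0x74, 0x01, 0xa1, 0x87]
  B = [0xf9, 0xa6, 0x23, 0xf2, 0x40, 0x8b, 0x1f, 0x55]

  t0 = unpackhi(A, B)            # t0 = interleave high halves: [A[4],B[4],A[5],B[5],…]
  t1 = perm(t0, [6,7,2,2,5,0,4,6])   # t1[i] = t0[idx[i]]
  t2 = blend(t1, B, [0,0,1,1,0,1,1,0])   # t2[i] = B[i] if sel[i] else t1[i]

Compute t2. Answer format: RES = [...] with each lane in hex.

t0 = [0x74, 0x40, 0x01, 0x8b, 0xa1, 0x1f, 0x87, 0x55]
t1 = [0x87, 0x55, 0x01, 0x01, 0x1f, 0x74, 0xa1, 0x87]
t2 = [0x87, 0x55, 0x23, 0xf2, 0x1f, 0x8b, 0x1f, 0x87]

RES = [ 0x87  0x55  0x23  0xf2  0x1f  0x8b  0x1f  0x87 ]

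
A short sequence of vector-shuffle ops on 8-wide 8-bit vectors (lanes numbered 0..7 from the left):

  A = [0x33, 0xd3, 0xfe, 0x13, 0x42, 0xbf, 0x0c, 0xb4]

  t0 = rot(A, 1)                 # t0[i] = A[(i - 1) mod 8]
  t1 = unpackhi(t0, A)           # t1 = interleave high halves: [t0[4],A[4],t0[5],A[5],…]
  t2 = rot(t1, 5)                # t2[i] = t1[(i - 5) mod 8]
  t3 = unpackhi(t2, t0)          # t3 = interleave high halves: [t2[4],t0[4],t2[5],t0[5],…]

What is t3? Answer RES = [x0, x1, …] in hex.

t0 = [0xb4, 0x33, 0xd3, 0xfe, 0x13, 0x42, 0xbf, 0x0c]
t1 = [0x13, 0x42, 0x42, 0xbf, 0xbf, 0x0c, 0x0c, 0xb4]
t2 = [0xbf, 0xbf, 0x0c, 0x0c, 0xb4, 0x13, 0x42, 0x42]
t3 = [0xb4, 0x13, 0x13, 0x42, 0x42, 0xbf, 0x42, 0x0c]

RES = [ 0xb4  0x13  0x13  0x42  0x42  0xbf  0x42  0x0c ]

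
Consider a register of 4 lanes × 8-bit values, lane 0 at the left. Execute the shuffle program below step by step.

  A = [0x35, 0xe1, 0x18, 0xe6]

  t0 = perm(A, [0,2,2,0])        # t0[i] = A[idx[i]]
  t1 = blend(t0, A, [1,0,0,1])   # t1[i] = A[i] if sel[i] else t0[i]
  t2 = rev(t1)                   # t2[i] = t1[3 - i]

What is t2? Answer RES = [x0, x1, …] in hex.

→ t0 |35|18|18|35|
→ t1 |35|18|18|e6|
→ t2 |e6|18|18|35|

RES = [0xe6, 0x18, 0x18, 0x35]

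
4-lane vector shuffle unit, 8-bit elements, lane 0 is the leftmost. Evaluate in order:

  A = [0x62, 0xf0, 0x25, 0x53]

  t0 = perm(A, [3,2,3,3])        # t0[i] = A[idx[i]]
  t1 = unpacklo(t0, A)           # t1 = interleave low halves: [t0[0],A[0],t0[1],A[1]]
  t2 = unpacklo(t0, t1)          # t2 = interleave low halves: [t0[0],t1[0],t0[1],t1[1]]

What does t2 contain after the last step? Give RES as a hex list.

  t0: 53 25 53 53
  t1: 53 62 25 f0
  t2: 53 53 25 62

RES = [ 0x53  0x53  0x25  0x62 ]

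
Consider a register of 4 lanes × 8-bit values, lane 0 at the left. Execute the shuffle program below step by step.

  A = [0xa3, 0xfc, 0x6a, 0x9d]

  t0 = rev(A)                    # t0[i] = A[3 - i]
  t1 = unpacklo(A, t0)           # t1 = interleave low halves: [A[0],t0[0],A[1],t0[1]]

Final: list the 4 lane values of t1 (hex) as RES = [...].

RES = [ 0xa3  0x9d  0xfc  0x6a ]

→ t0 |9d|6a|fc|a3|
→ t1 |a3|9d|fc|6a|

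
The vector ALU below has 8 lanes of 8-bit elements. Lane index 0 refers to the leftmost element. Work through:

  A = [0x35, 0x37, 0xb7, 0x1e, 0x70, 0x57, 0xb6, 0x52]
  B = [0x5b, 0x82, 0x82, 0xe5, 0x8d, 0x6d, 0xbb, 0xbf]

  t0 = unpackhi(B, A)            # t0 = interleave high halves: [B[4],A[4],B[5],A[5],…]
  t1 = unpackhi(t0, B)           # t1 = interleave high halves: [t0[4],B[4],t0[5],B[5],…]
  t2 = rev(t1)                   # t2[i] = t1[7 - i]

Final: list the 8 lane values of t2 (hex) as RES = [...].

t0 = [0x8d, 0x70, 0x6d, 0x57, 0xbb, 0xb6, 0xbf, 0x52]
t1 = [0xbb, 0x8d, 0xb6, 0x6d, 0xbf, 0xbb, 0x52, 0xbf]
t2 = [0xbf, 0x52, 0xbb, 0xbf, 0x6d, 0xb6, 0x8d, 0xbb]

RES = [ 0xbf  0x52  0xbb  0xbf  0x6d  0xb6  0x8d  0xbb ]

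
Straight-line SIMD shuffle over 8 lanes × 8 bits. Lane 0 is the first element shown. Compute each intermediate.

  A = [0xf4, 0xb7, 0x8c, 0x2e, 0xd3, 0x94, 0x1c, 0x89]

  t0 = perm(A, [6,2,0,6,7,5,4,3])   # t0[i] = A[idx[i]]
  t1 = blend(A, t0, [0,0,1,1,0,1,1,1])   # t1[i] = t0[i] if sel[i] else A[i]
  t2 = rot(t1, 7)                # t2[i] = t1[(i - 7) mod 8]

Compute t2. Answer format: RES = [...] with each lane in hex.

  t0: 1c 8c f4 1c 89 94 d3 2e
  t1: f4 b7 f4 1c d3 94 d3 2e
  t2: b7 f4 1c d3 94 d3 2e f4

RES = [0xb7, 0xf4, 0x1c, 0xd3, 0x94, 0xd3, 0x2e, 0xf4]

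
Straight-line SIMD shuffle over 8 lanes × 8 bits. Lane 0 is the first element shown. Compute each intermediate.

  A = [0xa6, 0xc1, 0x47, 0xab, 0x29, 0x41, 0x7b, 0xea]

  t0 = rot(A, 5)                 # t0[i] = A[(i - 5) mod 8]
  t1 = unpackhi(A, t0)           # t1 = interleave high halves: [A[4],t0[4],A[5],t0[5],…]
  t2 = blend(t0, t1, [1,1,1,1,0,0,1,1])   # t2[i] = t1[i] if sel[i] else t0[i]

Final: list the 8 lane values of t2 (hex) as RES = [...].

t0 = [0xab, 0x29, 0x41, 0x7b, 0xea, 0xa6, 0xc1, 0x47]
t1 = [0x29, 0xea, 0x41, 0xa6, 0x7b, 0xc1, 0xea, 0x47]
t2 = [0x29, 0xea, 0x41, 0xa6, 0xea, 0xa6, 0xea, 0x47]

RES = [0x29, 0xea, 0x41, 0xa6, 0xea, 0xa6, 0xea, 0x47]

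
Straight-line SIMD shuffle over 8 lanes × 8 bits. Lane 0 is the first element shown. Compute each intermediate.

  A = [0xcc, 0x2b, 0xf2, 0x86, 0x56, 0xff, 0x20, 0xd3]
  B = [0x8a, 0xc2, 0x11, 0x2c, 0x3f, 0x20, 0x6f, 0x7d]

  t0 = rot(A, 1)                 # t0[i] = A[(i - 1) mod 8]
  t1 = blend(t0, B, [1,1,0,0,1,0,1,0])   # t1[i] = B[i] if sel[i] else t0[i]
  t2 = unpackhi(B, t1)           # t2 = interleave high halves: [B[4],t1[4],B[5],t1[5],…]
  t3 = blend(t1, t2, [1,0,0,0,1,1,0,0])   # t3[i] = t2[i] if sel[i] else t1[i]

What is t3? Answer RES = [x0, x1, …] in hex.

→ t0 |d3|cc|2b|f2|86|56|ff|20|
→ t1 |8a|c2|2b|f2|3f|56|6f|20|
→ t2 |3f|3f|20|56|6f|6f|7d|20|
→ t3 |3f|c2|2b|f2|6f|6f|6f|20|

RES = [0x3f, 0xc2, 0x2b, 0xf2, 0x6f, 0x6f, 0x6f, 0x20]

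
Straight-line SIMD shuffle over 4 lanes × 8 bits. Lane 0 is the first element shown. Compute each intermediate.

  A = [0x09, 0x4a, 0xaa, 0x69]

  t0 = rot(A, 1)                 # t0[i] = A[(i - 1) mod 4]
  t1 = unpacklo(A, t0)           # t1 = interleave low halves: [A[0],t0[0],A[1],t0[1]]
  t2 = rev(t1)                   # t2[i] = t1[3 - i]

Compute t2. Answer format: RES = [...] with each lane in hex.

RES = [0x09, 0x4a, 0x69, 0x09]

→ t0 |69|09|4a|aa|
→ t1 |09|69|4a|09|
→ t2 |09|4a|69|09|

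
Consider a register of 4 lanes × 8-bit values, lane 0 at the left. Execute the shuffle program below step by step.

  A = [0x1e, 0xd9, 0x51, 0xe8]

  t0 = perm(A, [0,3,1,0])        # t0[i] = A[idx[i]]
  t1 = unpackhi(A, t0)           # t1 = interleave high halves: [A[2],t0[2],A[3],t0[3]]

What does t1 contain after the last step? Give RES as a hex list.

RES = [0x51, 0xd9, 0xe8, 0x1e]

  t0: 1e e8 d9 1e
  t1: 51 d9 e8 1e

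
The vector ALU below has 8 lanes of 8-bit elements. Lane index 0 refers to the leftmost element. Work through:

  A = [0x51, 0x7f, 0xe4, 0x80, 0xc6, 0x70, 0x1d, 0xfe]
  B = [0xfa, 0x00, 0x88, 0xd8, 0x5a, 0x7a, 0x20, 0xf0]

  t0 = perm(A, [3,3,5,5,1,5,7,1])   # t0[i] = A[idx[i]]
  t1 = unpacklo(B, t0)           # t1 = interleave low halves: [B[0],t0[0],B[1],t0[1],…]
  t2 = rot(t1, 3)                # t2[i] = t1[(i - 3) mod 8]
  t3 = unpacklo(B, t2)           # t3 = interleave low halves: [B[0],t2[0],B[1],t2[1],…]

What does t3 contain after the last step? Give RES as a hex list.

RES = [ 0xfa  0x70  0x00  0xd8  0x88  0x70  0xd8  0xfa ]

→ t0 |80|80|70|70|7f|70|fe|7f|
→ t1 |fa|80|00|80|88|70|d8|70|
→ t2 |70|d8|70|fa|80|00|80|88|
→ t3 |fa|70|00|d8|88|70|d8|fa|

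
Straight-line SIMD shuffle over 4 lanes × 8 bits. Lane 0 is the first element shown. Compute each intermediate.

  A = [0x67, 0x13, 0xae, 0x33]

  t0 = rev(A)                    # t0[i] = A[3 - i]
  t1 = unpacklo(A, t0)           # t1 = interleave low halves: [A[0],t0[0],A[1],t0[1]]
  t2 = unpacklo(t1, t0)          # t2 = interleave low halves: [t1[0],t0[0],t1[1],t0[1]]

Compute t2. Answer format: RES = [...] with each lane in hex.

t0 = [0x33, 0xae, 0x13, 0x67]
t1 = [0x67, 0x33, 0x13, 0xae]
t2 = [0x67, 0x33, 0x33, 0xae]

RES = [0x67, 0x33, 0x33, 0xae]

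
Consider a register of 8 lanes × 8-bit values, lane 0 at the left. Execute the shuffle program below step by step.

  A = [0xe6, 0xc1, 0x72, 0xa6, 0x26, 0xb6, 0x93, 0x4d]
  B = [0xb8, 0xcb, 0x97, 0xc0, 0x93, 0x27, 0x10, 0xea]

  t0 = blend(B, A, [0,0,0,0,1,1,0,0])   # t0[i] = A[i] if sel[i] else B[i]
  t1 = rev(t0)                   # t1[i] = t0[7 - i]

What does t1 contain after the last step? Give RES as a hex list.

  t0: b8 cb 97 c0 26 b6 10 ea
  t1: ea 10 b6 26 c0 97 cb b8

RES = [0xea, 0x10, 0xb6, 0x26, 0xc0, 0x97, 0xcb, 0xb8]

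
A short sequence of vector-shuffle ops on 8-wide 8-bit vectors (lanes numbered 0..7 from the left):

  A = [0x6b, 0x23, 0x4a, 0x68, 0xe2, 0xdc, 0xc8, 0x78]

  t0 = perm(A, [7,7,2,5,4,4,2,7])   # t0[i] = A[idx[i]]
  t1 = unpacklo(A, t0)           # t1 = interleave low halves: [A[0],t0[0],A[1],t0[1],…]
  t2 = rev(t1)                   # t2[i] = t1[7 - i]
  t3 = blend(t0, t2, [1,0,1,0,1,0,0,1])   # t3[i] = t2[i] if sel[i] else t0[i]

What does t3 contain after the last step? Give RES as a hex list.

t0 = [0x78, 0x78, 0x4a, 0xdc, 0xe2, 0xe2, 0x4a, 0x78]
t1 = [0x6b, 0x78, 0x23, 0x78, 0x4a, 0x4a, 0x68, 0xdc]
t2 = [0xdc, 0x68, 0x4a, 0x4a, 0x78, 0x23, 0x78, 0x6b]
t3 = [0xdc, 0x78, 0x4a, 0xdc, 0x78, 0xe2, 0x4a, 0x6b]

RES = [ 0xdc  0x78  0x4a  0xdc  0x78  0xe2  0x4a  0x6b ]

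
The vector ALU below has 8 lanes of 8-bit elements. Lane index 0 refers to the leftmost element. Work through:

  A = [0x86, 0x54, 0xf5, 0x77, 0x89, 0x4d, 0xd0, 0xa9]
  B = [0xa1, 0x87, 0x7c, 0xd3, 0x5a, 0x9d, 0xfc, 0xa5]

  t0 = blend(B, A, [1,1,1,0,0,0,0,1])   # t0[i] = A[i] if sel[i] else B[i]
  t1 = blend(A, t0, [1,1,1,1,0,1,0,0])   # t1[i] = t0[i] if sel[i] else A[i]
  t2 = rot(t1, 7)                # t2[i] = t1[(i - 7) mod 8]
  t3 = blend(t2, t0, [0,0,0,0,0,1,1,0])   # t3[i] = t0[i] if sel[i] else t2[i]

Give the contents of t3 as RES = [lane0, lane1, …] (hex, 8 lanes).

RES = [ 0x54  0xf5  0xd3  0x89  0x9d  0x9d  0xfc  0x86 ]

  t0: 86 54 f5 d3 5a 9d fc a9
  t1: 86 54 f5 d3 89 9d d0 a9
  t2: 54 f5 d3 89 9d d0 a9 86
  t3: 54 f5 d3 89 9d 9d fc 86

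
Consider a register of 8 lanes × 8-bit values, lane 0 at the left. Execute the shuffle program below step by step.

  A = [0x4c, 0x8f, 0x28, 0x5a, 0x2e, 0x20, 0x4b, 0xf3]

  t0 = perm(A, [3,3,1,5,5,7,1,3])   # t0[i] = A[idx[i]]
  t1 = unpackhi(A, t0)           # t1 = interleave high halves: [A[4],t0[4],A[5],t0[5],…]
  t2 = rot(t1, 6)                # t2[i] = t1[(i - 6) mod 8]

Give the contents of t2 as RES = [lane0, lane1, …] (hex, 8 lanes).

RES = [ 0x20  0xf3  0x4b  0x8f  0xf3  0x5a  0x2e  0x20 ]

t0 = [0x5a, 0x5a, 0x8f, 0x20, 0x20, 0xf3, 0x8f, 0x5a]
t1 = [0x2e, 0x20, 0x20, 0xf3, 0x4b, 0x8f, 0xf3, 0x5a]
t2 = [0x20, 0xf3, 0x4b, 0x8f, 0xf3, 0x5a, 0x2e, 0x20]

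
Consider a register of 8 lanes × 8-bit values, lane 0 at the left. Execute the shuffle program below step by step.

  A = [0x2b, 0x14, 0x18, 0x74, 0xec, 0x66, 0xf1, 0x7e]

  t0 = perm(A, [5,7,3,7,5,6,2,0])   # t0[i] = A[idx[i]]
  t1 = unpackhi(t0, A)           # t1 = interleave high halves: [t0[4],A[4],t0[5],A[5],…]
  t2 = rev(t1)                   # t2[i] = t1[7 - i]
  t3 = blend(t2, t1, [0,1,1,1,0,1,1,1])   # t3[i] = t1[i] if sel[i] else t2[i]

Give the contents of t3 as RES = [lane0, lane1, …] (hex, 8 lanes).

t0 = [0x66, 0x7e, 0x74, 0x7e, 0x66, 0xf1, 0x18, 0x2b]
t1 = [0x66, 0xec, 0xf1, 0x66, 0x18, 0xf1, 0x2b, 0x7e]
t2 = [0x7e, 0x2b, 0xf1, 0x18, 0x66, 0xf1, 0xec, 0x66]
t3 = [0x7e, 0xec, 0xf1, 0x66, 0x66, 0xf1, 0x2b, 0x7e]

RES = [ 0x7e  0xec  0xf1  0x66  0x66  0xf1  0x2b  0x7e ]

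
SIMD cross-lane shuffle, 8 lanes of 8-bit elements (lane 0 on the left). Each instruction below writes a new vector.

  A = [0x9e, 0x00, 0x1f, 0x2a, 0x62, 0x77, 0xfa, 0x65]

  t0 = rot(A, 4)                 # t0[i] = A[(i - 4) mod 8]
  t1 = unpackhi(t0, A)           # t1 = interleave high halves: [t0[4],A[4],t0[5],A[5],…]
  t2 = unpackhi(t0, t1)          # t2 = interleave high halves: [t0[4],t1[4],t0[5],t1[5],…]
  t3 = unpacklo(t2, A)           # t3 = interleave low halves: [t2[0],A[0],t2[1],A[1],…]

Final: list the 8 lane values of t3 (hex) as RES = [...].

RES = [0x9e, 0x9e, 0x1f, 0x00, 0x00, 0x1f, 0xfa, 0x2a]

→ t0 |62|77|fa|65|9e|00|1f|2a|
→ t1 |9e|62|00|77|1f|fa|2a|65|
→ t2 |9e|1f|00|fa|1f|2a|2a|65|
→ t3 |9e|9e|1f|00|00|1f|fa|2a|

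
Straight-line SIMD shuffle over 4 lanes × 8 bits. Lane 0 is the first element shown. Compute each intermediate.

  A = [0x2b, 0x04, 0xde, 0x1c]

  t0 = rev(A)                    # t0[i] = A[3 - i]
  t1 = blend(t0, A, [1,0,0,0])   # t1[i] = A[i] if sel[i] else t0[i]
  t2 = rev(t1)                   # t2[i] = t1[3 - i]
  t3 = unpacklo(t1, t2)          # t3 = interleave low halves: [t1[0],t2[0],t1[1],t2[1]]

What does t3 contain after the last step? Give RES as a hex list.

RES = [ 0x2b  0x2b  0xde  0x04 ]

→ t0 |1c|de|04|2b|
→ t1 |2b|de|04|2b|
→ t2 |2b|04|de|2b|
→ t3 |2b|2b|de|04|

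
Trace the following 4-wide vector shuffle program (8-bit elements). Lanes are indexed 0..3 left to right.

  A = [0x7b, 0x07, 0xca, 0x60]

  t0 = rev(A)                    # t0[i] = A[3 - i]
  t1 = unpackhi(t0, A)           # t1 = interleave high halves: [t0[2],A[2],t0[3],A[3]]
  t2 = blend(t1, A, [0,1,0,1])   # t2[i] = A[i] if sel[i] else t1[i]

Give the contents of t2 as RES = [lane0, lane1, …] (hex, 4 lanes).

RES = [ 0x07  0x07  0x7b  0x60 ]

→ t0 |60|ca|07|7b|
→ t1 |07|ca|7b|60|
→ t2 |07|07|7b|60|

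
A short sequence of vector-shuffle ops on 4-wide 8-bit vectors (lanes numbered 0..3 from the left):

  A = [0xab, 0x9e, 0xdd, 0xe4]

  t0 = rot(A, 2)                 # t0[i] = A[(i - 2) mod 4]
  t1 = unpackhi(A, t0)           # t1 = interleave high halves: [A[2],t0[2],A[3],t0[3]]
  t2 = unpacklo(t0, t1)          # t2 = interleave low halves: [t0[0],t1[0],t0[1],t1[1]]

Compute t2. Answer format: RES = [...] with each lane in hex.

RES = [ 0xdd  0xdd  0xe4  0xab ]

  t0: dd e4 ab 9e
  t1: dd ab e4 9e
  t2: dd dd e4 ab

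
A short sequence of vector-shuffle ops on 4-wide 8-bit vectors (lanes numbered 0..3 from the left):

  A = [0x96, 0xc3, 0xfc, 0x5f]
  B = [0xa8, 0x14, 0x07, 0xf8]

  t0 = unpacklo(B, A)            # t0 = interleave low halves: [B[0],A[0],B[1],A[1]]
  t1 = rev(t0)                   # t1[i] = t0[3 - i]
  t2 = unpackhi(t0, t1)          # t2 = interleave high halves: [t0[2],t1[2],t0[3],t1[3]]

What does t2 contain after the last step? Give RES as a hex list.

RES = [ 0x14  0x96  0xc3  0xa8 ]

t0 = [0xa8, 0x96, 0x14, 0xc3]
t1 = [0xc3, 0x14, 0x96, 0xa8]
t2 = [0x14, 0x96, 0xc3, 0xa8]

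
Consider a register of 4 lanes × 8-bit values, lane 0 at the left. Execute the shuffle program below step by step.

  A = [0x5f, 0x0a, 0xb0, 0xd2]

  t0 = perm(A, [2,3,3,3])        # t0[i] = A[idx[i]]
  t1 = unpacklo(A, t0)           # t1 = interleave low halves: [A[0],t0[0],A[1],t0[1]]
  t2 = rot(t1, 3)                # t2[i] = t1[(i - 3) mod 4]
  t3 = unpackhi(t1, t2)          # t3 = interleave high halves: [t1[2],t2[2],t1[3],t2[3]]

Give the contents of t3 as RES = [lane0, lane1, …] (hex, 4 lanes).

RES = [0x0a, 0xd2, 0xd2, 0x5f]

→ t0 |b0|d2|d2|d2|
→ t1 |5f|b0|0a|d2|
→ t2 |b0|0a|d2|5f|
→ t3 |0a|d2|d2|5f|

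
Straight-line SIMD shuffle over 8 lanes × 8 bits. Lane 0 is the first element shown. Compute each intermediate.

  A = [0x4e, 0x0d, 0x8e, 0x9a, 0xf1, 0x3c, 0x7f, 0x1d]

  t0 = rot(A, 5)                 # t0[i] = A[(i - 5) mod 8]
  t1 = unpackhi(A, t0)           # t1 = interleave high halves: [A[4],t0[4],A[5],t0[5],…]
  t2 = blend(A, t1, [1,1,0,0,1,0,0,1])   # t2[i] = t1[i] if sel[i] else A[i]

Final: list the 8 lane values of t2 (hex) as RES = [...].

RES = [0xf1, 0x1d, 0x8e, 0x9a, 0x7f, 0x3c, 0x7f, 0x8e]

  t0: 9a f1 3c 7f 1d 4e 0d 8e
  t1: f1 1d 3c 4e 7f 0d 1d 8e
  t2: f1 1d 8e 9a 7f 3c 7f 8e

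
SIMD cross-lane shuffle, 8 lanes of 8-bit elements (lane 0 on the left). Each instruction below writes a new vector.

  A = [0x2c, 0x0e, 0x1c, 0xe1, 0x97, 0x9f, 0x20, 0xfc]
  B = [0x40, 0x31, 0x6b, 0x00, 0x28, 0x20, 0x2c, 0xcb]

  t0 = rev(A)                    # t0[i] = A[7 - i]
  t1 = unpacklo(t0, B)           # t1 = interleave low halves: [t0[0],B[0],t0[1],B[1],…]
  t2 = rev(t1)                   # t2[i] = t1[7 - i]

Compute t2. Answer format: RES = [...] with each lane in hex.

  t0: fc 20 9f 97 e1 1c 0e 2c
  t1: fc 40 20 31 9f 6b 97 00
  t2: 00 97 6b 9f 31 20 40 fc

RES = [0x00, 0x97, 0x6b, 0x9f, 0x31, 0x20, 0x40, 0xfc]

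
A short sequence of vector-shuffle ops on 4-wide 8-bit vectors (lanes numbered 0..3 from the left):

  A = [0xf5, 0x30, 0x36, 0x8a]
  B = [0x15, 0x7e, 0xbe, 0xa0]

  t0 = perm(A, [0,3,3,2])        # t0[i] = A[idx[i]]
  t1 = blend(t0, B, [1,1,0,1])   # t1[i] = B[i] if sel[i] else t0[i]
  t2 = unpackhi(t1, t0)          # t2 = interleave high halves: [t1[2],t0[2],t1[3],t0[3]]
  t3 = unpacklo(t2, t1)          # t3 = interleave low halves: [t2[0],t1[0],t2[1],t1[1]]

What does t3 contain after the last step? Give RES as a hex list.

t0 = [0xf5, 0x8a, 0x8a, 0x36]
t1 = [0x15, 0x7e, 0x8a, 0xa0]
t2 = [0x8a, 0x8a, 0xa0, 0x36]
t3 = [0x8a, 0x15, 0x8a, 0x7e]

RES = [ 0x8a  0x15  0x8a  0x7e ]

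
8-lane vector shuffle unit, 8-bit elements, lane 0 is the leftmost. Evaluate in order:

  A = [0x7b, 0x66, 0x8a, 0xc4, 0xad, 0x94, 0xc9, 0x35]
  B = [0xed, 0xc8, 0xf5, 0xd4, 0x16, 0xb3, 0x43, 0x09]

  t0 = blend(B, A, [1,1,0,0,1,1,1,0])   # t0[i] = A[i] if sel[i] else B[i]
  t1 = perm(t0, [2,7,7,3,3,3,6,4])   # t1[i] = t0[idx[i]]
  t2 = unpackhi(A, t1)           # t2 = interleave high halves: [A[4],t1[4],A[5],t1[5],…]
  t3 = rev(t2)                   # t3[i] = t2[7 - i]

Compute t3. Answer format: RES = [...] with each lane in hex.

RES = [0xad, 0x35, 0xc9, 0xc9, 0xd4, 0x94, 0xd4, 0xad]

t0 = [0x7b, 0x66, 0xf5, 0xd4, 0xad, 0x94, 0xc9, 0x09]
t1 = [0xf5, 0x09, 0x09, 0xd4, 0xd4, 0xd4, 0xc9, 0xad]
t2 = [0xad, 0xd4, 0x94, 0xd4, 0xc9, 0xc9, 0x35, 0xad]
t3 = [0xad, 0x35, 0xc9, 0xc9, 0xd4, 0x94, 0xd4, 0xad]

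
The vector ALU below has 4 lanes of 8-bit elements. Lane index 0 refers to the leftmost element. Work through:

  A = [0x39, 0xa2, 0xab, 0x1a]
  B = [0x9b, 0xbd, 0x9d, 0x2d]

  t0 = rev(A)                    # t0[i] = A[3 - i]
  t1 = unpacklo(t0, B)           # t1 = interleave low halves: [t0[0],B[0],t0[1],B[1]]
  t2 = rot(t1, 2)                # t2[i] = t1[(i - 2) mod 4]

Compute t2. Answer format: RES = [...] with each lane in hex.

  t0: 1a ab a2 39
  t1: 1a 9b ab bd
  t2: ab bd 1a 9b

RES = [ 0xab  0xbd  0x1a  0x9b ]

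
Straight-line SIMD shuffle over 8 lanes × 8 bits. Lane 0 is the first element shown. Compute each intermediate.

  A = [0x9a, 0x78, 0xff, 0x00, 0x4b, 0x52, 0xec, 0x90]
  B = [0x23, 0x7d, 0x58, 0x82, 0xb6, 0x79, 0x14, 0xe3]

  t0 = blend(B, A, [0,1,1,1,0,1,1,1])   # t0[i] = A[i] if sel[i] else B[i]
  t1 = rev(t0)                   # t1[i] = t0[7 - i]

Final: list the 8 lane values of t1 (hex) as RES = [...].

RES = [0x90, 0xec, 0x52, 0xb6, 0x00, 0xff, 0x78, 0x23]

  t0: 23 78 ff 00 b6 52 ec 90
  t1: 90 ec 52 b6 00 ff 78 23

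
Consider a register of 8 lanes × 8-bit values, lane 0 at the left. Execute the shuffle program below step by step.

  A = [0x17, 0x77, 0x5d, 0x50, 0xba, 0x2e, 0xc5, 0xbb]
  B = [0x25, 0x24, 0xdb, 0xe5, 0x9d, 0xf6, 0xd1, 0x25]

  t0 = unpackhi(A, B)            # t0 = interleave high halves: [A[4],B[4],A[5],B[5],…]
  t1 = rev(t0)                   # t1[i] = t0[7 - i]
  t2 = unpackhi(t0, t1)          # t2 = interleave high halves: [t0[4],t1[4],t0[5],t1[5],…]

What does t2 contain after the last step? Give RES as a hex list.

t0 = [0xba, 0x9d, 0x2e, 0xf6, 0xc5, 0xd1, 0xbb, 0x25]
t1 = [0x25, 0xbb, 0xd1, 0xc5, 0xf6, 0x2e, 0x9d, 0xba]
t2 = [0xc5, 0xf6, 0xd1, 0x2e, 0xbb, 0x9d, 0x25, 0xba]

RES = [ 0xc5  0xf6  0xd1  0x2e  0xbb  0x9d  0x25  0xba ]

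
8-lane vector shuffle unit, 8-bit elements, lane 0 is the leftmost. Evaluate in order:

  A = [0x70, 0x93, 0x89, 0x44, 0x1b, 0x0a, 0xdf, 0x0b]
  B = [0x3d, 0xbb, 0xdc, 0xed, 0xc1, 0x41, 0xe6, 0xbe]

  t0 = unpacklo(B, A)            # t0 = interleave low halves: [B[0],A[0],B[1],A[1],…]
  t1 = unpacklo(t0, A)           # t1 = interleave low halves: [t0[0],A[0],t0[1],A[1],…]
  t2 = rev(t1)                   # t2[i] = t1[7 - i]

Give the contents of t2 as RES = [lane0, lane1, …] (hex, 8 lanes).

RES = [ 0x44  0x93  0x89  0xbb  0x93  0x70  0x70  0x3d ]

  t0: 3d 70 bb 93 dc 89 ed 44
  t1: 3d 70 70 93 bb 89 93 44
  t2: 44 93 89 bb 93 70 70 3d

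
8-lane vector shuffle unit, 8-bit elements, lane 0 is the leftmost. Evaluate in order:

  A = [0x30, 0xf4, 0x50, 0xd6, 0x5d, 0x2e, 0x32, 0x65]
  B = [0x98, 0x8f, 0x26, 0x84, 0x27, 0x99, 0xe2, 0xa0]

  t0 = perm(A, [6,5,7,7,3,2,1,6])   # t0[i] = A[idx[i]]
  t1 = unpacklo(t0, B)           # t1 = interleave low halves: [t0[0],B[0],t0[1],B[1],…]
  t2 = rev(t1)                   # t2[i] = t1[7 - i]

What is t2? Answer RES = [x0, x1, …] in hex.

→ t0 |32|2e|65|65|d6|50|f4|32|
→ t1 |32|98|2e|8f|65|26|65|84|
→ t2 |84|65|26|65|8f|2e|98|32|

RES = [0x84, 0x65, 0x26, 0x65, 0x8f, 0x2e, 0x98, 0x32]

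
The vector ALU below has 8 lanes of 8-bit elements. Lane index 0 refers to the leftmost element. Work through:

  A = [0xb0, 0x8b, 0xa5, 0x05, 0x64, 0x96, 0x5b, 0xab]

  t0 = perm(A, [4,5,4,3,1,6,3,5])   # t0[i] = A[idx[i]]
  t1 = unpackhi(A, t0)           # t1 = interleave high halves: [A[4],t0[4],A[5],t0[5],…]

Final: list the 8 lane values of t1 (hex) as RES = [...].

t0 = [0x64, 0x96, 0x64, 0x05, 0x8b, 0x5b, 0x05, 0x96]
t1 = [0x64, 0x8b, 0x96, 0x5b, 0x5b, 0x05, 0xab, 0x96]

RES = [0x64, 0x8b, 0x96, 0x5b, 0x5b, 0x05, 0xab, 0x96]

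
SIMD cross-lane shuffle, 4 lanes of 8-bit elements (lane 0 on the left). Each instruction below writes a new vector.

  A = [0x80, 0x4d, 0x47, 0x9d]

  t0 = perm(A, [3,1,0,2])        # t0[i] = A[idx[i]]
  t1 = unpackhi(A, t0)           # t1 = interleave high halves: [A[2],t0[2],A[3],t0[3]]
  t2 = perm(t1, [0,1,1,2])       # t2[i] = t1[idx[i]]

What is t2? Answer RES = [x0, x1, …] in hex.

RES = [0x47, 0x80, 0x80, 0x9d]

→ t0 |9d|4d|80|47|
→ t1 |47|80|9d|47|
→ t2 |47|80|80|9d|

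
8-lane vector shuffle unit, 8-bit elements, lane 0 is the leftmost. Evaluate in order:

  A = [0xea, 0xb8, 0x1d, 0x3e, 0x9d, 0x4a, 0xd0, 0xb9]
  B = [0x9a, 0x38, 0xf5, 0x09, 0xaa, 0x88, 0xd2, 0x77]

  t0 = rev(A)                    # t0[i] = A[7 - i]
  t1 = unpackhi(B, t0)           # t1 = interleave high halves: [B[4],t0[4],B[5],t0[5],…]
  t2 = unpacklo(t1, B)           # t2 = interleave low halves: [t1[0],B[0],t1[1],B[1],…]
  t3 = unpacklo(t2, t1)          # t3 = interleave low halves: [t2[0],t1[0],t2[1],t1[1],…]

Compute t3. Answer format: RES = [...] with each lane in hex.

  t0: b9 d0 4a 9d 3e 1d b8 ea
  t1: aa 3e 88 1d d2 b8 77 ea
  t2: aa 9a 3e 38 88 f5 1d 09
  t3: aa aa 9a 3e 3e 88 38 1d

RES = [0xaa, 0xaa, 0x9a, 0x3e, 0x3e, 0x88, 0x38, 0x1d]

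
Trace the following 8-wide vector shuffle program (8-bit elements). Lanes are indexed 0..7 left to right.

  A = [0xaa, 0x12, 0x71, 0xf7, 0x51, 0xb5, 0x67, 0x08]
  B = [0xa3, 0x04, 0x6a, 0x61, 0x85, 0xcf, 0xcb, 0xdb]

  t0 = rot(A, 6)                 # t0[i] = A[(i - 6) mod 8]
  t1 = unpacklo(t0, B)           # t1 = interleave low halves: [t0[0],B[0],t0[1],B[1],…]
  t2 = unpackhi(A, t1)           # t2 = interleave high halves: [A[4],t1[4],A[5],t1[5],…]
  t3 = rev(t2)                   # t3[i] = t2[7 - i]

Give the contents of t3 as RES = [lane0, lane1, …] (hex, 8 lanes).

RES = [ 0x61  0x08  0xb5  0x67  0x6a  0xb5  0x51  0x51 ]

→ t0 |71|f7|51|b5|67|08|aa|12|
→ t1 |71|a3|f7|04|51|6a|b5|61|
→ t2 |51|51|b5|6a|67|b5|08|61|
→ t3 |61|08|b5|67|6a|b5|51|51|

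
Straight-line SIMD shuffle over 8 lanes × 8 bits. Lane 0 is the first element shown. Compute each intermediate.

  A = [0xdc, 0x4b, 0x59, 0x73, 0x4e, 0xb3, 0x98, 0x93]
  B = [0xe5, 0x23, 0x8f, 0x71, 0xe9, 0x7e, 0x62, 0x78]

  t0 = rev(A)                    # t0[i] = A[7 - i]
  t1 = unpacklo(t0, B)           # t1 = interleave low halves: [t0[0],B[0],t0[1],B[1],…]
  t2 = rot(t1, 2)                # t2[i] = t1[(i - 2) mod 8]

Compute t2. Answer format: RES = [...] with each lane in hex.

RES = [ 0x4e  0x71  0x93  0xe5  0x98  0x23  0xb3  0x8f ]

  t0: 93 98 b3 4e 73 59 4b dc
  t1: 93 e5 98 23 b3 8f 4e 71
  t2: 4e 71 93 e5 98 23 b3 8f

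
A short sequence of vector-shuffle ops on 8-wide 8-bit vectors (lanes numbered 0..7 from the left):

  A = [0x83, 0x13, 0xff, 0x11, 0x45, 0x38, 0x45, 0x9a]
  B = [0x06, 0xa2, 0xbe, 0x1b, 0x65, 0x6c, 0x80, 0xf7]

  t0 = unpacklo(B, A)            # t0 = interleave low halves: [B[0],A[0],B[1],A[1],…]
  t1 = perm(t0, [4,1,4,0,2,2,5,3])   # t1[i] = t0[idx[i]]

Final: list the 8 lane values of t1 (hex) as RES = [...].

t0 = [0x06, 0x83, 0xa2, 0x13, 0xbe, 0xff, 0x1b, 0x11]
t1 = [0xbe, 0x83, 0xbe, 0x06, 0xa2, 0xa2, 0xff, 0x13]

RES = [ 0xbe  0x83  0xbe  0x06  0xa2  0xa2  0xff  0x13 ]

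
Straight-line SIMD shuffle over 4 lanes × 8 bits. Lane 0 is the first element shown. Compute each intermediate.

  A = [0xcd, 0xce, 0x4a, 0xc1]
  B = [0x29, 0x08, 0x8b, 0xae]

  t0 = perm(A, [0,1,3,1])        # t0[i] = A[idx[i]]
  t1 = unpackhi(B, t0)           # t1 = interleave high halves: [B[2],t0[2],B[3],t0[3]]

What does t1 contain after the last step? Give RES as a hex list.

RES = [0x8b, 0xc1, 0xae, 0xce]

  t0: cd ce c1 ce
  t1: 8b c1 ae ce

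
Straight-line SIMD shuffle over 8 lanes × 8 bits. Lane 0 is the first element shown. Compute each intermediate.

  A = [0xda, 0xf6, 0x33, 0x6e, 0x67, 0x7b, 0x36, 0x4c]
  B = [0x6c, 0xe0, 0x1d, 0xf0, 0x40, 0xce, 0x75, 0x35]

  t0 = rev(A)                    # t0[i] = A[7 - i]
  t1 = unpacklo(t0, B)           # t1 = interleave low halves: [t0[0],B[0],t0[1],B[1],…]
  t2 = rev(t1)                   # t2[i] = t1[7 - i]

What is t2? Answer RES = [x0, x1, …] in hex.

t0 = [0x4c, 0x36, 0x7b, 0x67, 0x6e, 0x33, 0xf6, 0xda]
t1 = [0x4c, 0x6c, 0x36, 0xe0, 0x7b, 0x1d, 0x67, 0xf0]
t2 = [0xf0, 0x67, 0x1d, 0x7b, 0xe0, 0x36, 0x6c, 0x4c]

RES = [ 0xf0  0x67  0x1d  0x7b  0xe0  0x36  0x6c  0x4c ]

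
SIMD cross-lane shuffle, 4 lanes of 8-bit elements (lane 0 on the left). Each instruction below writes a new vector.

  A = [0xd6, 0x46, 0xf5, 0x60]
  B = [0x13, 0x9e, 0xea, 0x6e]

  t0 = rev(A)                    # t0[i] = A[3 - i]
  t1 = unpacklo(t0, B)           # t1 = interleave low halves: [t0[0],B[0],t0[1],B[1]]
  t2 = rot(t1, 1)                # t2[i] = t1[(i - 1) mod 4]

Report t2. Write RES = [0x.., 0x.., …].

RES = [ 0x9e  0x60  0x13  0xf5 ]

t0 = [0x60, 0xf5, 0x46, 0xd6]
t1 = [0x60, 0x13, 0xf5, 0x9e]
t2 = [0x9e, 0x60, 0x13, 0xf5]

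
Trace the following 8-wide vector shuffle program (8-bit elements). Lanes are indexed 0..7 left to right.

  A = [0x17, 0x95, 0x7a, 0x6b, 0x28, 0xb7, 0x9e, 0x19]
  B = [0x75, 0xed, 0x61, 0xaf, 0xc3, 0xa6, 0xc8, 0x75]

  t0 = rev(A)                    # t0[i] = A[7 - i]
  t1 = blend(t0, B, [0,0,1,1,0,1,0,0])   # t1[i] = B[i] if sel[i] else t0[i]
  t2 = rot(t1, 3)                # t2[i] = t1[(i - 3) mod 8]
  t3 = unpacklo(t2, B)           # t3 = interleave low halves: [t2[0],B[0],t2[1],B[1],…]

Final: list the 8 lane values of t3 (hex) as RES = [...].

  t0: 19 9e b7 28 6b 7a 95 17
  t1: 19 9e 61 af 6b a6 95 17
  t2: a6 95 17 19 9e 61 af 6b
  t3: a6 75 95 ed 17 61 19 af

RES = [0xa6, 0x75, 0x95, 0xed, 0x17, 0x61, 0x19, 0xaf]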